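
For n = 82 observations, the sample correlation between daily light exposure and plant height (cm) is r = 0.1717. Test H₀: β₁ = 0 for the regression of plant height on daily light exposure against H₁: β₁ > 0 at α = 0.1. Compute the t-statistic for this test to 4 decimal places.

t = r·√(n − 2)/√(1 − r²) = 0.1717·√80/√0.970519 = 1.5589.
df = n − 2 = 80.
One-sided p ≈ 0.0615, which is < 0.1, so reject H₀.
There is evidence of a linear association between daily light exposure and plant height.

t = 1.5589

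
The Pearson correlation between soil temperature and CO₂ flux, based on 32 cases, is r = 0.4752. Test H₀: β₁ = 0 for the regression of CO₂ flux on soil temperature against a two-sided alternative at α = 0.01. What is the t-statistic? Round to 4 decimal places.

t = r·√(n − 2)/√(1 − r²) = 0.4752·√30/√0.774185 = 2.9581.
df = n − 2 = 30.
Two-sided p ≈ 0.0060, which is < 0.01, so reject H₀.
There is evidence of a linear association between soil temperature and CO₂ flux.

t = 2.9581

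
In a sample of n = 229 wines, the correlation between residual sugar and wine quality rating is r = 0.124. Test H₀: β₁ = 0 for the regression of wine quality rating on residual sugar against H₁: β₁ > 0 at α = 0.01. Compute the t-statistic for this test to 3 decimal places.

t = r·√(n − 2)/√(1 − r²) = 0.124·√227/√0.984624 = 1.883.
df = n − 2 = 227.
One-sided p ≈ 0.0305, which is ≥ 0.01, so fail to reject H₀.
The data do not give significant evidence of a linear association between residual sugar and wine quality rating.

t = 1.883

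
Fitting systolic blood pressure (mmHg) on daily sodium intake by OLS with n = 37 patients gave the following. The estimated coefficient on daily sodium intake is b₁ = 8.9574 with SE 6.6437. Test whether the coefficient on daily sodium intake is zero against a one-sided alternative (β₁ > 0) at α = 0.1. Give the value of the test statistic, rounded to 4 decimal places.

t = 1.3483

H₀: β₁ = 0 vs H₁: β₁ > 0.
t = (b₁ − β₁⁰)/SE = 8.9574 / 6.6437 = 1.3483.
df = n − 2 = 37 − 2 = 35.
One-sided p ≈ 0.0931, which is < 0.1, so reject H₀.
There is evidence that the true slope on daily sodium intake is positive.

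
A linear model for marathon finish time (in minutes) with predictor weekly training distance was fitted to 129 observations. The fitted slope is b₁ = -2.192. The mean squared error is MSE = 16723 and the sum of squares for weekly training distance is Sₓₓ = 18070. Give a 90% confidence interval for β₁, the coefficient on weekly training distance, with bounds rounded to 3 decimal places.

SE(b₁) = √(MSE/Sₓₓ) = √(16723/18070) = 0.962007.
df = n − 2 = 127.
t* = t_{0.05, 127} = 1.65694.
Margin = t* × SE = 1.65694 × 0.962007 = 1.59399.
CI: -2.192 ± 1.59399 → (-3.786, -0.598).
With 90% confidence, each one-unit increase in weekly training distance is associated with a change of between -3.786 and -0.598 minutes in marathon finish time.

(-3.786, -0.598)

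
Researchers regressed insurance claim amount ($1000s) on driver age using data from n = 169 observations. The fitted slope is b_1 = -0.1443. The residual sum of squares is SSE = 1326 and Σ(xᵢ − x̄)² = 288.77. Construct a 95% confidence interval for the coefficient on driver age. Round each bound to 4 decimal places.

(-0.4717, 0.1831)

MSE = SSE/(n − 2) = 1326/167 = 7.94012.
SE(b_1) = √(MSE/Sₓₓ) = √(7.94012/288.77) = 0.16582.
df = n − 2 = 167.
t* = t_{0.025, 167} = 1.974271.
Margin = t* × SE = 1.974271 × 0.16582 = 0.327374.
CI: -0.1443 ± 0.327374 → (-0.4717, 0.1831).
With 95% confidence, each one-unit increase in driver age is associated with a change of between -0.4717 and 0.1831 $1000s in insurance claim amount.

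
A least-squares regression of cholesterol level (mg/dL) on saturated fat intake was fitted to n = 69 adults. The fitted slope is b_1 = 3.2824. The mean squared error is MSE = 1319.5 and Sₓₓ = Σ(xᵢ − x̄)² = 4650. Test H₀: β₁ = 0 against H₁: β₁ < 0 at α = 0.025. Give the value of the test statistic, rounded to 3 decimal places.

t = 6.162

SE(b_1) = √(MSE/Sₓₓ) = √(1319.5/4650) = 0.532695.
t = 3.2824 / 0.532695 = 6.162.
df = n − 2 = 67.
One-sided p ≈ 1.0000, which is ≥ 0.025, so fail to reject H₀.
The data do not give significant evidence that the true slope on saturated fat intake is negative.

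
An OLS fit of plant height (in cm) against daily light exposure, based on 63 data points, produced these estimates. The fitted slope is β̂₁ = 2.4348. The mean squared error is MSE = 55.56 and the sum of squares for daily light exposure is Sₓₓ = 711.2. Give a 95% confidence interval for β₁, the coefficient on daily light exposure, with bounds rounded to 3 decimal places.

(1.876, 2.994)

SE(β̂₁) = √(MSE/Sₓₓ) = √(55.56/711.2) = 0.279502.
df = n − 2 = 61.
t* = t_{0.025, 61} = 1.999624.
Margin = t* × SE = 1.999624 × 0.279502 = 0.55890.
CI: 2.4348 ± 0.55890 → (1.876, 2.994).
With 95% confidence, each one-unit increase in daily light exposure is associated with a change of between 1.876 and 2.994 cm in plant height.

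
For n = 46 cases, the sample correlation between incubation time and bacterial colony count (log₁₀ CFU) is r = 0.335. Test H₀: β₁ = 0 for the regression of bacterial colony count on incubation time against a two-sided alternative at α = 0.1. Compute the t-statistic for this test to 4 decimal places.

t = 2.3584

t = r·√(n − 2)/√(1 − r²) = 0.335·√44/√0.887775 = 2.3584.
df = n − 2 = 44.
Two-sided p ≈ 0.0229, which is < 0.1, so reject H₀.
There is evidence of a linear association between incubation time and bacterial colony count.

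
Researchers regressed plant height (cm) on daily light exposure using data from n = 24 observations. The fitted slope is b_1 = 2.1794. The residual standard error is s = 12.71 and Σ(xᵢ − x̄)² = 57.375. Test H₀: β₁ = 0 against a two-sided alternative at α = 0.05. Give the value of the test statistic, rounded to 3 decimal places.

t = 1.299

SE(b_1) = s/√Sₓₓ = 12.71/√57.375 = 1.67797.
t = 2.1794 / 1.67797 = 1.299.
df = n − 2 = 22.
Two-sided p ≈ 0.2075, which is ≥ 0.05, so fail to reject H₀.
The data do not give significant evidence of an association between daily light exposure and plant height.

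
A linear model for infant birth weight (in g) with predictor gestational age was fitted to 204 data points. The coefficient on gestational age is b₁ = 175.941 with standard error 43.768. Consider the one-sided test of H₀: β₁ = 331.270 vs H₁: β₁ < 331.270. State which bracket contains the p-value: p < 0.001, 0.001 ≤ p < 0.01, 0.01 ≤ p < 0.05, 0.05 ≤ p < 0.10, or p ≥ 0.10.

t = (175.941 − 331.270) / 43.768 = -3.549.
df = n − 2 = 204 − 2 = 202.
One-sided p = P(T_{202} < t) ≈ 0.0002.
So p < 0.001.

p < 0.001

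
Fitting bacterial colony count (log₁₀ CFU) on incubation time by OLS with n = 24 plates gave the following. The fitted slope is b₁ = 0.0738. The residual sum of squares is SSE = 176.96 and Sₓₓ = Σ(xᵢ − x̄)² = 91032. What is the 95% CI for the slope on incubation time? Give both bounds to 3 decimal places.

MSE = SSE/(n − 2) = 176.96/22 = 8.04364.
SE(b₁) = √(MSE/Sₓₓ) = √(8.04364/91032) = 0.00940003.
df = n − 2 = 22.
t* = t_{0.025, 22} = 2.073873.
Margin = t* × SE = 2.073873 × 0.00940003 = 0.01949.
CI: 0.0738 ± 0.01949 → (0.054, 0.093).
With 95% confidence, each one-unit increase in incubation time is associated with a change of between 0.054 and 0.093 log₁₀ CFU in bacterial colony count.

(0.054, 0.093)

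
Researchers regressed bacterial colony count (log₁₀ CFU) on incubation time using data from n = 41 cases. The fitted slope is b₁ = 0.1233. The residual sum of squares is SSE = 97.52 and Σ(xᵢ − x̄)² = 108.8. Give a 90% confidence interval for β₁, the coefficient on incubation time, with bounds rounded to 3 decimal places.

(-0.132, 0.379)

MSE = SSE/(n − 2) = 97.52/39 = 2.50051.
SE(b₁) = √(MSE/Sₓₓ) = √(2.50051/108.8) = 0.1516.
df = n − 2 = 39.
t* = t_{0.05, 39} = 1.684875.
Margin = t* × SE = 1.684875 × 0.1516 = 0.25543.
CI: 0.1233 ± 0.25543 → (-0.132, 0.379).
With 90% confidence, each one-unit increase in incubation time is associated with a change of between -0.132 and 0.379 log₁₀ CFU in bacterial colony count.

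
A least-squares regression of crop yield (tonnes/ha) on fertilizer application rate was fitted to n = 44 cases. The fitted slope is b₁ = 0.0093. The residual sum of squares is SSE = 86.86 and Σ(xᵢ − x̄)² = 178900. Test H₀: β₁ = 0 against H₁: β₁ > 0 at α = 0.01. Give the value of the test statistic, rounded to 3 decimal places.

t = 2.735

MSE = SSE/(n − 2) = 86.86/42 = 2.0681.
SE(b₁) = √(MSE/Sₓₓ) = √(2.0681/178900) = 0.00340001.
t = 0.0093 / 0.00340001 = 2.735.
df = n − 2 = 42.
One-sided p ≈ 0.0045, which is < 0.01, so reject H₀.
There is evidence that the true slope on fertilizer application rate is positive.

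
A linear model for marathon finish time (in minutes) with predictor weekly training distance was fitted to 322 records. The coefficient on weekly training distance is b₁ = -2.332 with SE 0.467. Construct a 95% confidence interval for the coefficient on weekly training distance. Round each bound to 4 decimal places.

(-3.2508, -1.4132)

df = n − 2 = 322 − 2 = 320.
t* = t_{0.025, 320} = 1.967405.
Margin = t* × SE = 1.967405 × 0.467 = 0.918778.
CI: -2.332 ± 0.918778 → (-3.2508, -1.4132).
With 95% confidence, each one-unit increase in weekly training distance is associated with a change of between -3.2508 and -1.4132 minutes in marathon finish time.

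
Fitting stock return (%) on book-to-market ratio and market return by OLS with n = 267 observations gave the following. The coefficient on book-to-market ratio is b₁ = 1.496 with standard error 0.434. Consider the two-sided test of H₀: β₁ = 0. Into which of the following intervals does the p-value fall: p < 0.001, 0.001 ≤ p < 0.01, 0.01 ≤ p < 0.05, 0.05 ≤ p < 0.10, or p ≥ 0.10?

t = 1.496 / 0.434 = 3.447.
df = n − k − 1 = 267 − 2 − 1 = 264.
Two-sided p = 2·P(T_{264} > |t|) ≈ 0.0007.
So p < 0.001.

p < 0.001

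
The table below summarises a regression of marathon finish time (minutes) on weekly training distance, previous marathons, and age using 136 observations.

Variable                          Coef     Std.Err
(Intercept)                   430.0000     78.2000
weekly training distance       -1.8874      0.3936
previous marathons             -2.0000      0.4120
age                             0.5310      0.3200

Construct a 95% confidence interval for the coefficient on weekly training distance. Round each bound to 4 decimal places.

Read off: b = -1.8874, SE = 0.3936 for weekly training distance.
df = n − k − 1 = 136 − 3 − 1 = 132.
t* = t_{0.025, 132} = 1.978099.
Margin = t* × SE = 1.978099 × 0.3936 = 0.778580.
CI: -1.8874 ± 0.778580 → (-2.6660, -1.1088).

(-2.6660, -1.1088)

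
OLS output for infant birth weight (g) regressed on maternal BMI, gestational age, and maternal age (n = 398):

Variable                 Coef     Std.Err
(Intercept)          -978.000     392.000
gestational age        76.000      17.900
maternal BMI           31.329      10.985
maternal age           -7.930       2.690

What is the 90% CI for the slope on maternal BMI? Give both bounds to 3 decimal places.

Read off: b = 31.329, SE = 10.985 for maternal BMI.
df = n − k − 1 = 398 − 3 − 1 = 394.
t* = t_{0.05, 394} = 1.64873.
Margin = t* × SE = 1.64873 × 10.985 = 18.11130.
CI: 31.329 ± 18.11130 → (13.218, 49.440).

(13.218, 49.440)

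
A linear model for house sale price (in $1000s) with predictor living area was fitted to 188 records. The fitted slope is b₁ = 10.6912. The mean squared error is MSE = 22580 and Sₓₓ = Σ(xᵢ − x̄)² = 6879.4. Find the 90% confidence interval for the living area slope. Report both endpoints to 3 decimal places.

SE(b₁) = √(MSE/Sₓₓ) = √(22580/6879.4) = 1.8117.
df = n − 2 = 186.
t* = t_{0.05, 186} = 1.653087.
Margin = t* × SE = 1.653087 × 1.8117 = 2.99490.
CI: 10.6912 ± 2.99490 → (7.696, 13.686).
With 90% confidence, each one-unit increase in living area is associated with a change of between 7.696 and 13.686 $1000s in house sale price.

(7.696, 13.686)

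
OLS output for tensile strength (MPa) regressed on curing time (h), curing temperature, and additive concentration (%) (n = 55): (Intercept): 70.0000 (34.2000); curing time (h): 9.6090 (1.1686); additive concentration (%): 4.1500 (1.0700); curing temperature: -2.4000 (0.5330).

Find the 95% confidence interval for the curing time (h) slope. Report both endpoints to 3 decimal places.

Read off: b = 9.6090, SE = 1.1686 for curing time (h).
df = n − k − 1 = 55 − 3 − 1 = 51.
t* = t_{0.025, 51} = 2.007584.
Margin = t* × SE = 2.007584 × 1.1686 = 2.34606.
CI: 9.6090 ± 2.34606 → (7.263, 11.955).

(7.263, 11.955)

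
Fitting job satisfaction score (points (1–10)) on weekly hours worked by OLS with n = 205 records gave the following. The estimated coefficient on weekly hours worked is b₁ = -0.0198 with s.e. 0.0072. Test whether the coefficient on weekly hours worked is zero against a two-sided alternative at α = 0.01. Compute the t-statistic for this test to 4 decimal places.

H₀: β₁ = 0 vs H₁: β₁ ≠ 0.
t = (b₁ − β₁⁰)/SE = -0.0198 / 0.0072 = -2.7500.
df = n − 2 = 205 − 2 = 203.
Two-sided p ≈ 0.0065, which is < 0.01, so reject H₀.
There is evidence that weekly hours worked is associated with job satisfaction score.

t = -2.7500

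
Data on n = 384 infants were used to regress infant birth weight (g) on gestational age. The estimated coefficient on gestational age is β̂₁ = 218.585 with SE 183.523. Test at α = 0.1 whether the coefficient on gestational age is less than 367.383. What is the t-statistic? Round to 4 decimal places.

t = -0.8108

H₀: β₁ = 367.383 vs H₁: β₁ < 367.383.
t = (β̂₁ − β₁⁰)/SE = (218.585 − 367.383) / 183.523 = -0.8108.
df = n − 2 = 384 − 2 = 382.
One-sided p ≈ 0.2090, which is ≥ 0.1, so fail to reject H₀.
The data do not give significant evidence that the true slope on gestational age is below 367.383 g per unit.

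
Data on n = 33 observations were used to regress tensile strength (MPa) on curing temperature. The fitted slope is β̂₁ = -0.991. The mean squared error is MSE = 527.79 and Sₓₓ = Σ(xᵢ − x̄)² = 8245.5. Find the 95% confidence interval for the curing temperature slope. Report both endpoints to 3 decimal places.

(-1.507, -0.475)

SE(β̂₁) = √(MSE/Sₓₓ) = √(527.79/8245.5) = 0.253001.
df = n − 2 = 31.
t* = t_{0.025, 31} = 2.039513.
Margin = t* × SE = 2.039513 × 0.253001 = 0.51600.
CI: -0.991 ± 0.51600 → (-1.507, -0.475).
With 95% confidence, each one-unit increase in curing temperature is associated with a change of between -1.507 and -0.475 MPa in tensile strength.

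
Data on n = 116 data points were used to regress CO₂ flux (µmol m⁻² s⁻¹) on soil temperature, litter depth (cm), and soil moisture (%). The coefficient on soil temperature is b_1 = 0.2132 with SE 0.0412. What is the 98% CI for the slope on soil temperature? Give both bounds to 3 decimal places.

df = n − k − 1 = 116 − 3 − 1 = 112.
t* = t_{0.01, 112} = 2.360104.
Margin = t* × SE = 2.360104 × 0.0412 = 0.09724.
CI: 0.2132 ± 0.09724 → (0.116, 0.310).
With 98% confidence, each one-unit increase in soil temperature is associated with a change of between 0.116 and 0.310 µmol m⁻² s⁻¹ in CO₂ flux, holding the other predictors fixed.

(0.116, 0.310)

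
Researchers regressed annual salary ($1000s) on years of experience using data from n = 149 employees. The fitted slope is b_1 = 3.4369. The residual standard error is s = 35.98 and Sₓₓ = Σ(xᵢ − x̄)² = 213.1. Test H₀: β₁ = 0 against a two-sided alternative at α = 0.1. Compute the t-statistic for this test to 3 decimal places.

t = 1.394

SE(b_1) = s/√Sₓₓ = 35.98/√213.1 = 2.46473.
t = 3.4369 / 2.46473 = 1.394.
df = n − 2 = 147.
Two-sided p ≈ 0.1653, which is ≥ 0.1, so fail to reject H₀.
The data do not give significant evidence of an association between years of experience and annual salary.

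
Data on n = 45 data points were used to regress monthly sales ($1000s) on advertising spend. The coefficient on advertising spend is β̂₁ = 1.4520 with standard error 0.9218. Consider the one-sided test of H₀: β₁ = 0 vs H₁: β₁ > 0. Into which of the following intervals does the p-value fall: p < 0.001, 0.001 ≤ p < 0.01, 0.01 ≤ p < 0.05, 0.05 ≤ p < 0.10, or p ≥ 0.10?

0.05 ≤ p < 0.10

t = 1.4520 / 0.9218 = 1.575.
df = n − 2 = 45 − 2 = 43.
One-sided p = P(T_{43} > t) ≈ 0.0613.
So 0.05 ≤ p < 0.10.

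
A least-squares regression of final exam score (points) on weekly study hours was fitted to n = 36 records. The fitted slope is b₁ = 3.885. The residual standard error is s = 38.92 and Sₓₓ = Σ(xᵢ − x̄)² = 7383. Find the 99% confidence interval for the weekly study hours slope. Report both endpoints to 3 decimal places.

SE(b₁) = s/√Sₓₓ = 38.92/√7383 = 0.452956.
df = n − 2 = 34.
t* = t_{0.005, 34} = 2.728394.
Margin = t* × SE = 2.728394 × 0.452956 = 1.23584.
CI: 3.885 ± 1.23584 → (2.649, 5.121).
With 99% confidence, each one-unit increase in weekly study hours is associated with a change of between 2.649 and 5.121 points in final exam score.

(2.649, 5.121)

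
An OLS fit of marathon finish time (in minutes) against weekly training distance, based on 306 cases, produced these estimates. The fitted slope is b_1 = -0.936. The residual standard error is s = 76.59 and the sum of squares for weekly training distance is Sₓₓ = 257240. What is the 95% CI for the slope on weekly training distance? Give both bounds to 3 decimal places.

(-1.233, -0.639)

SE(b_1) = s/√Sₓₓ = 76.59/√257240 = 0.151009.
df = n − 2 = 304.
t* = t_{0.025, 304} = 1.967798.
Margin = t* × SE = 1.967798 × 0.151009 = 0.29716.
CI: -0.936 ± 0.29716 → (-1.233, -0.639).
With 95% confidence, each one-unit increase in weekly training distance is associated with a change of between -1.233 and -0.639 minutes in marathon finish time.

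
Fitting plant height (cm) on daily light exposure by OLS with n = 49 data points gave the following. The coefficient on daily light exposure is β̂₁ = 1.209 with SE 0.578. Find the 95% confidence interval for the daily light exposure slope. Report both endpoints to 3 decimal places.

df = n − 2 = 49 − 2 = 47.
t* = t_{0.025, 47} = 2.011741.
Margin = t* × SE = 2.011741 × 0.578 = 1.16279.
CI: 1.209 ± 1.16279 → (0.046, 2.372).
With 95% confidence, each one-unit increase in daily light exposure is associated with a change of between 0.046 and 2.372 cm in plant height.

(0.046, 2.372)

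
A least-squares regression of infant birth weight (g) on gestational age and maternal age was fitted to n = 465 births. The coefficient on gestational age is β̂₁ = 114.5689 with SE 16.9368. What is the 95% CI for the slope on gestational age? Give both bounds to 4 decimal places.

df = n − k − 1 = 465 − 2 − 1 = 462.
t* = t_{0.025, 462} = 1.965112.
Margin = t* × SE = 1.965112 × 16.9368 = 33.282709.
CI: 114.5689 ± 33.282709 → (81.2862, 147.8516).
With 95% confidence, each one-unit increase in gestational age is associated with a change of between 81.2862 and 147.8516 g in infant birth weight, holding the other predictors fixed.

(81.2862, 147.8516)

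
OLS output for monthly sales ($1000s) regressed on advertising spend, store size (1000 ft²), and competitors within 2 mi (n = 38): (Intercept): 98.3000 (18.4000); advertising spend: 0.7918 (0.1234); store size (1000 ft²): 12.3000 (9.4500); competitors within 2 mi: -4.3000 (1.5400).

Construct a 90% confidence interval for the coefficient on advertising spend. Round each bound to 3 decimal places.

Read off: b = 0.7918, SE = 0.1234 for advertising spend.
df = n − k − 1 = 38 − 3 − 1 = 34.
t* = t_{0.05, 34} = 1.690924.
Margin = t* × SE = 1.690924 × 0.1234 = 0.20866.
CI: 0.7918 ± 0.20866 → (0.583, 1.000).

(0.583, 1.000)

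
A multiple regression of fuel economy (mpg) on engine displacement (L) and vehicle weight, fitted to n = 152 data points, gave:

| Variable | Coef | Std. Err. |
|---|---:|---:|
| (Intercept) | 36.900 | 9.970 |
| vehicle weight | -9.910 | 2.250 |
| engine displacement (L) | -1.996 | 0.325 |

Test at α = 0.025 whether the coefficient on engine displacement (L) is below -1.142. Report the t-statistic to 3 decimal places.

t = -2.628

Read off: b = -1.996, SE = 0.325 for engine displacement (L).
H₀: β₁ = -1.142 vs H₁: β₁ < -1.142.
t = (-1.996 − (-1.142)) / 0.325 = -2.628.
df = n − k − 1 = 152 − 2 − 1 = 149.
One-sided p ≈ 0.0047, which is < 0.025, so reject H₀.
There is evidence that the true slope on engine displacement (L) is below -1.142 mpg per unit, holding the other predictors fixed.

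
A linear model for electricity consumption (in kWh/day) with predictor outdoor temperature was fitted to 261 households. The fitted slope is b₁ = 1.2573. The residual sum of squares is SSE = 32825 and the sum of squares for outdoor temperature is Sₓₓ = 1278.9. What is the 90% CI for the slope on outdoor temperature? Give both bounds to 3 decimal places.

(0.738, 1.777)

MSE = SSE/(n − 2) = 32825/259 = 126.737.
SE(b₁) = √(MSE/Sₓₓ) = √(126.737/1278.9) = 0.3148.
df = n − 2 = 259.
t* = t_{0.05, 259} = 1.650758.
Margin = t* × SE = 1.650758 × 0.3148 = 0.51966.
CI: 1.2573 ± 0.51966 → (0.738, 1.777).
With 90% confidence, each one-unit increase in outdoor temperature is associated with a change of between 0.738 and 1.777 kWh/day in electricity consumption.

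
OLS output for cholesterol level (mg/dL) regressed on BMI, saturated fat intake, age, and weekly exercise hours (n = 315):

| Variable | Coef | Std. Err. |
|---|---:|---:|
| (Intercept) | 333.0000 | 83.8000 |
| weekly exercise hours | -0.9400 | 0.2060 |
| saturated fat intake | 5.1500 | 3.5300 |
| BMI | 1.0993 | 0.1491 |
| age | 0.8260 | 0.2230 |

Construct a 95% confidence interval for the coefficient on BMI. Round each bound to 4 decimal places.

Read off: b = 1.0993, SE = 0.1491 for BMI.
df = n − k − 1 = 315 − 4 − 1 = 310.
t* = t_{0.025, 310} = 1.967646.
Margin = t* × SE = 1.967646 × 0.1491 = 0.293376.
CI: 1.0993 ± 0.293376 → (0.8059, 1.3927).

(0.8059, 1.3927)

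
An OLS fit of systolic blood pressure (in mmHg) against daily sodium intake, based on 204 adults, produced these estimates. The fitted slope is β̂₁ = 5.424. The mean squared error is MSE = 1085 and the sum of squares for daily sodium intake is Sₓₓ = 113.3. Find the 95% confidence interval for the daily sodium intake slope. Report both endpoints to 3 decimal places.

(-0.678, 11.526)

SE(β̂₁) = √(MSE/Sₓₓ) = √(1085/113.3) = 3.09457.
df = n − 2 = 202.
t* = t_{0.025, 202} = 1.971777.
Margin = t* × SE = 1.971777 × 3.09457 = 6.10180.
CI: 5.424 ± 6.10180 → (-0.678, 11.526).
With 95% confidence, each one-unit increase in daily sodium intake is associated with a change of between -0.678 and 11.526 mmHg in systolic blood pressure.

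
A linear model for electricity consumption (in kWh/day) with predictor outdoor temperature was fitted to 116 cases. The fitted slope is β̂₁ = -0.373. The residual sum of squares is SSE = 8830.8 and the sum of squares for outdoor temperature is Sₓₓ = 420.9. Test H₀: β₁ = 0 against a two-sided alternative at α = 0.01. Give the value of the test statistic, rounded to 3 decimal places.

t = -0.869

MSE = SSE/(n − 2) = 8830.8/114 = 77.4632.
SE(β̂₁) = √(MSE/Sₓₓ) = √(77.4632/420.9) = 0.429001.
t = -0.373 / 0.429001 = -0.869.
df = n − 2 = 114.
Two-sided p ≈ 0.3864, which is ≥ 0.01, so fail to reject H₀.
The data do not give significant evidence of an association between outdoor temperature and electricity consumption.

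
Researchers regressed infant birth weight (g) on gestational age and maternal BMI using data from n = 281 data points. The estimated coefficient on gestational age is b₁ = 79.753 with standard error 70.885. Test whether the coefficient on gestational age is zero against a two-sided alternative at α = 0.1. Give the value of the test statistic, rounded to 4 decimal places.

t = 1.1251

H₀: β₁ = 0 vs H₁: β₁ ≠ 0.
t = (b₁ − β₁⁰)/SE = 79.753 / 70.885 = 1.1251.
df = n − k − 1 = 281 − 2 − 1 = 278.
Two-sided p ≈ 0.2615, which is ≥ 0.1, so fail to reject H₀.
The data do not give significant evidence of an association between gestational age and infant birth weight, after adjusting for the other predictors.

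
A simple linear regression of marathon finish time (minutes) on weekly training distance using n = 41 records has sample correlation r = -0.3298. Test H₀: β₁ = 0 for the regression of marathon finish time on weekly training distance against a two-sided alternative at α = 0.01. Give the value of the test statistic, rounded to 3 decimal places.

t = -2.182

t = r·√(n − 2)/√(1 − r²) = -0.3298·√39/√0.891232 = -2.182.
df = n − 2 = 39.
Two-sided p ≈ 0.0352, which is ≥ 0.01, so fail to reject H₀.
The data do not give significant evidence of a linear association between weekly training distance and marathon finish time.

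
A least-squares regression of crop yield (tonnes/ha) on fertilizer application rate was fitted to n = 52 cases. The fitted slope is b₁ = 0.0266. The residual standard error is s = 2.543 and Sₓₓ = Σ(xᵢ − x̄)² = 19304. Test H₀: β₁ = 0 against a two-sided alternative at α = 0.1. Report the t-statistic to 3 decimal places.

t = 1.453

SE(b₁) = s/√Sₓₓ = 2.543/√19304 = 0.018303.
t = 0.0266 / 0.018303 = 1.453.
df = n − 2 = 50.
Two-sided p ≈ 0.1524, which is ≥ 0.1, so fail to reject H₀.
The data do not give significant evidence of an association between fertilizer application rate and crop yield.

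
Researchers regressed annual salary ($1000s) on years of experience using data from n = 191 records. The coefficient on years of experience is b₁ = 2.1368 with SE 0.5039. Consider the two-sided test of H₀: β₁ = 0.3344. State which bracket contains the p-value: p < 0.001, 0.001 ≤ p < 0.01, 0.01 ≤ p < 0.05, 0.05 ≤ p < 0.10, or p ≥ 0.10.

t = (2.1368 − 0.3344) / 0.5039 = 3.577.
df = n − 2 = 191 − 2 = 189.
Two-sided p = 2·P(T_{189} > |t|) ≈ 0.0004.
So p < 0.001.

p < 0.001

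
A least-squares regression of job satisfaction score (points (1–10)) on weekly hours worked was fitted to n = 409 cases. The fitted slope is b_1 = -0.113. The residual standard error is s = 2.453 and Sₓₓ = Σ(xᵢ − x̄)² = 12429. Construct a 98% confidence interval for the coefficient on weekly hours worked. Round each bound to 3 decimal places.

(-0.164, -0.062)

SE(b_1) = s/√Sₓₓ = 2.453/√12429 = 0.0220029.
df = n − 2 = 407.
t* = t_{0.01, 407} = 2.335545.
Margin = t* × SE = 2.335545 × 0.0220029 = 0.05139.
CI: -0.113 ± 0.05139 → (-0.164, -0.062).
With 98% confidence, each one-unit increase in weekly hours worked is associated with a change of between -0.164 and -0.062 points (1–10) in job satisfaction score.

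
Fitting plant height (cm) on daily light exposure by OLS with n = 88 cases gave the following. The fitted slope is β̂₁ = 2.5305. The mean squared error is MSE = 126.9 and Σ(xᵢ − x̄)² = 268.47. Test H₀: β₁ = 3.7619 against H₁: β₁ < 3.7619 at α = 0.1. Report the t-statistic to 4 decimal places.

t = -1.7911

SE(β̂₁) = √(MSE/Sₓₓ) = √(126.9/268.47) = 0.687516.
t = (2.5305 − 3.7619) / 0.687516 = -1.7911.
df = n − 2 = 86.
One-sided p ≈ 0.0384, which is < 0.1, so reject H₀.
There is evidence that the true slope on daily light exposure is below 3.7619 cm per unit.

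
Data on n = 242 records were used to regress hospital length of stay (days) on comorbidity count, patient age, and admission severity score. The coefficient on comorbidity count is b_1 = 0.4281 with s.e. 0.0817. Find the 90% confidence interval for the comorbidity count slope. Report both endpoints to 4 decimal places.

(0.2932, 0.5630)

df = n − k − 1 = 242 − 3 − 1 = 238.
t* = t_{0.05, 238} = 1.651281.
Margin = t* × SE = 1.651281 × 0.0817 = 0.134910.
CI: 0.4281 ± 0.134910 → (0.2932, 0.5630).
With 90% confidence, each one-unit increase in comorbidity count is associated with a change of between 0.2932 and 0.5630 days in hospital length of stay, holding the other predictors fixed.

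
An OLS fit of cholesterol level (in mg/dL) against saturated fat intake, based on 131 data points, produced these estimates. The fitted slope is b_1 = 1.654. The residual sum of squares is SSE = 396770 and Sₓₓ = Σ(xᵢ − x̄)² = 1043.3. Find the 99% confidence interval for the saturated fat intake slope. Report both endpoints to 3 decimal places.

(-2.835, 6.143)

MSE = SSE/(n − 2) = 396770/129 = 3075.74.
SE(b_1) = √(MSE/Sₓₓ) = √(3075.74/1043.3) = 1.717.
df = n − 2 = 129.
t* = t_{0.005, 129} = 2.614479.
Margin = t* × SE = 2.614479 × 1.717 = 4.48906.
CI: 1.654 ± 4.48906 → (-2.835, 6.143).
With 99% confidence, each one-unit increase in saturated fat intake is associated with a change of between -2.835 and 6.143 mg/dL in cholesterol level.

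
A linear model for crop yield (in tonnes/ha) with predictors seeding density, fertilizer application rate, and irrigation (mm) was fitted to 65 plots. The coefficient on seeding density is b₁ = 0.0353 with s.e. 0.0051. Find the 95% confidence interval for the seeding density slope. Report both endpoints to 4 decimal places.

(0.0251, 0.0455)

df = n − k − 1 = 65 − 3 − 1 = 61.
t* = t_{0.025, 61} = 1.999624.
Margin = t* × SE = 1.999624 × 0.0051 = 0.010198.
CI: 0.0353 ± 0.010198 → (0.0251, 0.0455).
With 95% confidence, each one-unit increase in seeding density is associated with a change of between 0.0251 and 0.0455 tonnes/ha in crop yield, holding the other predictors fixed.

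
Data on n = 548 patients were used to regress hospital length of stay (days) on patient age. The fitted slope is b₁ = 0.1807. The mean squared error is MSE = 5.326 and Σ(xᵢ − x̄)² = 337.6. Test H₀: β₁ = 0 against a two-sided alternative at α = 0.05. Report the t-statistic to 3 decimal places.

SE(b₁) = √(MSE/Sₓₓ) = √(5.326/337.6) = 0.125603.
t = 0.1807 / 0.125603 = 1.439.
df = n − 2 = 546.
Two-sided p ≈ 0.1508, which is ≥ 0.05, so fail to reject H₀.
The data do not give significant evidence of an association between patient age and hospital length of stay.

t = 1.439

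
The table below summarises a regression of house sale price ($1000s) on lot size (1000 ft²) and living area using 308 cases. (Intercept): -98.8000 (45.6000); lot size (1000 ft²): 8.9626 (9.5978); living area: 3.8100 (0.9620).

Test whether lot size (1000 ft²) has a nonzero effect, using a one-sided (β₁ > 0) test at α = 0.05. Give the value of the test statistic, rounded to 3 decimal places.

Read off: b = 8.9626, SE = 9.5978 for lot size (1000 ft²).
H₀: β₁ = 0 vs H₁: β₁ > 0.
t = 8.9626 / 9.5978 = 0.934.
df = n − k − 1 = 308 − 2 − 1 = 305.
One-sided p ≈ 0.1756, which is ≥ 0.05, so fail to reject H₀.
The data do not give significant evidence that the true slope on lot size (1000 ft²) is positive, holding the other predictors fixed.

t = 0.934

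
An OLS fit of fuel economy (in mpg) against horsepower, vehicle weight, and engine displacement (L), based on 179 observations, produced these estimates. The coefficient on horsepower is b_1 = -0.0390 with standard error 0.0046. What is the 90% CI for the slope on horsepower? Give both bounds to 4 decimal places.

df = n − k − 1 = 179 − 3 − 1 = 175.
t* = t_{0.05, 175} = 1.653607.
Margin = t* × SE = 1.653607 × 0.0046 = 0.007607.
CI: -0.0390 ± 0.007607 → (-0.0466, -0.0314).
With 90% confidence, each one-unit increase in horsepower is associated with a change of between -0.0466 and -0.0314 mpg in fuel economy, holding the other predictors fixed.

(-0.0466, -0.0314)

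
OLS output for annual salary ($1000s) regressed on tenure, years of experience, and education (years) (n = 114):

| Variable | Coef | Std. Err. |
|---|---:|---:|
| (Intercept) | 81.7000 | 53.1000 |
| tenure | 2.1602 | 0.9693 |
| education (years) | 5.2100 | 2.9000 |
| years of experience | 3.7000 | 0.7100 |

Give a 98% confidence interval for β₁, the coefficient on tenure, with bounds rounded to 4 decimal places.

Read off: b = 2.1602, SE = 0.9693 for tenure.
df = n − k − 1 = 114 − 3 − 1 = 110.
t* = t_{0.01, 110} = 2.360726.
Margin = t* × SE = 2.360726 × 0.9693 = 2.288252.
CI: 2.1602 ± 2.288252 → (-0.1281, 4.4485).

(-0.1281, 4.4485)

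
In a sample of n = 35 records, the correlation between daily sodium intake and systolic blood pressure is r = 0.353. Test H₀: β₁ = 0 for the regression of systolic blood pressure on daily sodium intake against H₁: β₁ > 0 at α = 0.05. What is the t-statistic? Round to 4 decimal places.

t = 2.1674

t = r·√(n − 2)/√(1 − r²) = 0.353·√33/√0.875391 = 2.1674.
df = n − 2 = 33.
One-sided p ≈ 0.0188, which is < 0.05, so reject H₀.
There is evidence of a linear association between daily sodium intake and systolic blood pressure.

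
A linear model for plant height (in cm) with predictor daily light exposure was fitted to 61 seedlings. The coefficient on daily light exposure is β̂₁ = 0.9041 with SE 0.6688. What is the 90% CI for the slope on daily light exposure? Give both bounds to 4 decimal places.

df = n − 2 = 61 − 2 = 59.
t* = t_{0.05, 59} = 1.671093.
Margin = t* × SE = 1.671093 × 0.6688 = 1.117627.
CI: 0.9041 ± 1.117627 → (-0.2135, 2.0217).
With 90% confidence, each one-unit increase in daily light exposure is associated with a change of between -0.2135 and 2.0217 cm in plant height.

(-0.2135, 2.0217)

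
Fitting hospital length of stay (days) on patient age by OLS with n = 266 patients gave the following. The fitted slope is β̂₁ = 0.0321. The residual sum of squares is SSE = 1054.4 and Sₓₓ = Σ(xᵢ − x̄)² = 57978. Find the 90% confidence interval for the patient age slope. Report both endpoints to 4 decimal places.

(0.0184, 0.0458)

MSE = SSE/(n − 2) = 1054.4/264 = 3.99394.
SE(β̂₁) = √(MSE/Sₓₓ) = √(3.99394/57978) = 0.00829983.
df = n − 2 = 264.
t* = t_{0.05, 264} = 1.650646.
Margin = t* × SE = 1.650646 × 0.00829983 = 0.013700.
CI: 0.0321 ± 0.013700 → (0.0184, 0.0458).
With 90% confidence, each one-unit increase in patient age is associated with a change of between 0.0184 and 0.0458 days in hospital length of stay.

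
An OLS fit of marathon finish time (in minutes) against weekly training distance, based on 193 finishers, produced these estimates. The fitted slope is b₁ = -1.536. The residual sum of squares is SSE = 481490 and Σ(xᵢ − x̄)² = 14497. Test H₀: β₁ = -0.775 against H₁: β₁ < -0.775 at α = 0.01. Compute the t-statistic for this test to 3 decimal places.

MSE = SSE/(n − 2) = 481490/191 = 2520.89.
SE(b₁) = √(MSE/Sₓₓ) = √(2520.89/14497) = 0.417002.
t = (-1.536 − (-0.775)) / 0.417002 = -1.825.
df = n − 2 = 191.
One-sided p ≈ 0.0348, which is ≥ 0.01, so fail to reject H₀.
The data do not give significant evidence that the true slope on weekly training distance is below -0.775 minutes per unit.

t = -1.825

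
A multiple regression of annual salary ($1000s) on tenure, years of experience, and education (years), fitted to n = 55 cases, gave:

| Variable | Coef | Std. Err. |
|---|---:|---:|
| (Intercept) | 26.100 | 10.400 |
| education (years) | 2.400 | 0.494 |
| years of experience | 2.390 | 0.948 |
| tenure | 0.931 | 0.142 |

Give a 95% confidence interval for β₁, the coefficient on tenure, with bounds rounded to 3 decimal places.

Read off: b = 0.931, SE = 0.142 for tenure.
df = n − k − 1 = 55 − 3 − 1 = 51.
t* = t_{0.025, 51} = 2.007584.
Margin = t* × SE = 2.007584 × 0.142 = 0.28508.
CI: 0.931 ± 0.28508 → (0.646, 1.216).

(0.646, 1.216)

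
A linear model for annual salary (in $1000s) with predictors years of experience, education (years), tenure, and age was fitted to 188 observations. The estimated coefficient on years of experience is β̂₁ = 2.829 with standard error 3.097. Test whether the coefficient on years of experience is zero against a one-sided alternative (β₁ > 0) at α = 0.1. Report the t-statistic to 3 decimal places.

t = 0.913

H₀: β₁ = 0 vs H₁: β₁ > 0.
t = (β̂₁ − β₁⁰)/SE = 2.829 / 3.097 = 0.913.
df = n − k − 1 = 188 − 4 − 1 = 183.
One-sided p ≈ 0.1811, which is ≥ 0.1, so fail to reject H₀.
The data do not give significant evidence that the true slope on years of experience is positive, holding the other predictors fixed.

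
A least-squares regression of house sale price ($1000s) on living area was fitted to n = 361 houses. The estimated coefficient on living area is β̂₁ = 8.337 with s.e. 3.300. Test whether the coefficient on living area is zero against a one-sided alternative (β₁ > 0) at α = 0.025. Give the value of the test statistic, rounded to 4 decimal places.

t = 2.5264

H₀: β₁ = 0 vs H₁: β₁ > 0.
t = (β̂₁ − β₁⁰)/SE = 8.337 / 3.300 = 2.5264.
df = n − 2 = 361 − 2 = 359.
One-sided p ≈ 0.0060, which is < 0.025, so reject H₀.
There is evidence that the true slope on living area is positive.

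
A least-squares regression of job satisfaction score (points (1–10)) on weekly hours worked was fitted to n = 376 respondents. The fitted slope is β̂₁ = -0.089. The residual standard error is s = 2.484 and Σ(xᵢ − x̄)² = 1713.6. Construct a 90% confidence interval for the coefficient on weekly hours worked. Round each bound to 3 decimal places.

(-0.188, 0.010)

SE(β̂₁) = s/√Sₓₓ = 2.484/√1713.6 = 0.0600063.
df = n − 2 = 374.
t* = t_{0.05, 374} = 1.648938.
Margin = t* × SE = 1.648938 × 0.0600063 = 0.09895.
CI: -0.089 ± 0.09895 → (-0.188, 0.010).
With 90% confidence, each one-unit increase in weekly hours worked is associated with a change of between -0.188 and 0.010 points (1–10) in job satisfaction score.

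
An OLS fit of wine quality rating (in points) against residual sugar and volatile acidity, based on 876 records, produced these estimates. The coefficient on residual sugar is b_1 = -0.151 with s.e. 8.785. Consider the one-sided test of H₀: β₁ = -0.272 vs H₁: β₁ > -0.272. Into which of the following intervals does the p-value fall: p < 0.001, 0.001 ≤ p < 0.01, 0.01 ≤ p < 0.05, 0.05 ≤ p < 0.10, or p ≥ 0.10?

t = (-0.151 − (-0.272)) / 8.785 = 0.014.
df = n − k − 1 = 876 − 2 − 1 = 873.
One-sided p = P(T_{873} > t) ≈ 0.4945.
So p ≥ 0.10.

p ≥ 0.10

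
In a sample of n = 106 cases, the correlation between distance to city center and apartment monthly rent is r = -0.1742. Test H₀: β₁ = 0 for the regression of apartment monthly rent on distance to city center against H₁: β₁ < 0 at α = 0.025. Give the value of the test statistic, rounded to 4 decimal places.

t = r·√(n − 2)/√(1 − r²) = -0.1742·√104/√0.969654 = -1.8041.
df = n − 2 = 104.
One-sided p ≈ 0.0371, which is ≥ 0.025, so fail to reject H₀.
The data do not give significant evidence of a linear association between distance to city center and apartment monthly rent.

t = -1.8041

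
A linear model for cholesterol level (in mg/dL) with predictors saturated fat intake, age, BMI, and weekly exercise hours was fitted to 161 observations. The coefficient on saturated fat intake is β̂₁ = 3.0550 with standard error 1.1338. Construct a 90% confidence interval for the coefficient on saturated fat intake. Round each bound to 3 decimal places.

df = n − k − 1 = 161 − 4 − 1 = 156.
t* = t_{0.05, 156} = 1.65468.
Margin = t* × SE = 1.65468 × 1.1338 = 1.87608.
CI: 3.0550 ± 1.87608 → (1.179, 4.931).
With 90% confidence, each one-unit increase in saturated fat intake is associated with a change of between 1.179 and 4.931 mg/dL in cholesterol level, holding the other predictors fixed.

(1.179, 4.931)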